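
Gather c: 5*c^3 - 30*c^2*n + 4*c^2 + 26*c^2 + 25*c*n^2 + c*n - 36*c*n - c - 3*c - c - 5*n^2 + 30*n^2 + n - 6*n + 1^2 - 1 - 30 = 5*c^3 + c^2*(30 - 30*n) + c*(25*n^2 - 35*n - 5) + 25*n^2 - 5*n - 30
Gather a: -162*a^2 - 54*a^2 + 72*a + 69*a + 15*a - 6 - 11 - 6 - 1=-216*a^2 + 156*a - 24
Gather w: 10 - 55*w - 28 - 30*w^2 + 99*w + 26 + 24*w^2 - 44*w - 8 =-6*w^2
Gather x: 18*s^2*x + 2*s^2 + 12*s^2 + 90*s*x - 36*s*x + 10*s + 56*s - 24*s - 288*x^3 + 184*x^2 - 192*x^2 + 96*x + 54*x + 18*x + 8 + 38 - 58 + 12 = 14*s^2 + 42*s - 288*x^3 - 8*x^2 + x*(18*s^2 + 54*s + 168)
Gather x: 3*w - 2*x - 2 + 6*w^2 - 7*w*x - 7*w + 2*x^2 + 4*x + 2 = 6*w^2 - 4*w + 2*x^2 + x*(2 - 7*w)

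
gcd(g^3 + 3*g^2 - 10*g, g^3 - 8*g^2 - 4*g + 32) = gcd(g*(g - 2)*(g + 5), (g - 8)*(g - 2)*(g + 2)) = g - 2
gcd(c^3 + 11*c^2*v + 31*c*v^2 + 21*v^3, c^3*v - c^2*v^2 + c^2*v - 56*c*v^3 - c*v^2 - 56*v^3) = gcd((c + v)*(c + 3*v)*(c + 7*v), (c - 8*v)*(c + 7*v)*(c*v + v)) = c + 7*v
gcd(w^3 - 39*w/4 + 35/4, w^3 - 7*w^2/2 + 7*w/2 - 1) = w - 1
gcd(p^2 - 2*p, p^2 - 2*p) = p^2 - 2*p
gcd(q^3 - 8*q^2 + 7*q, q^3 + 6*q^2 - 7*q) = q^2 - q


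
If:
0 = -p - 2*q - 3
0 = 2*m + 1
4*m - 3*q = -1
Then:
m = -1/2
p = -7/3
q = -1/3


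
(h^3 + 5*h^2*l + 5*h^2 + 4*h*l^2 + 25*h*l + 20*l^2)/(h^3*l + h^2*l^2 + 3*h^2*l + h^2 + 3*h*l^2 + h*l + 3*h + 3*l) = (h^2 + 4*h*l + 5*h + 20*l)/(h^2*l + 3*h*l + h + 3)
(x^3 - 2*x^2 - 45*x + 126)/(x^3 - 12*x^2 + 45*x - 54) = (x + 7)/(x - 3)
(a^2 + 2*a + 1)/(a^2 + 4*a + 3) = (a + 1)/(a + 3)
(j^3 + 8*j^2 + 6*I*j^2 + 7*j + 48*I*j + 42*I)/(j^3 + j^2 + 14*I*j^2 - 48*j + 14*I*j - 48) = (j + 7)/(j + 8*I)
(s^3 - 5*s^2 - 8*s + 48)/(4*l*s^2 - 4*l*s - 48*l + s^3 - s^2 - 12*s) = (s - 4)/(4*l + s)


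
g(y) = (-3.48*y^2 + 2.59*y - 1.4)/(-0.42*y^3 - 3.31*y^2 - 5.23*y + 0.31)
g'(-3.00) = 12.61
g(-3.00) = 16.53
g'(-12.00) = -0.31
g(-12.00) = -1.71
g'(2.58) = 0.06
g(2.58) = 0.42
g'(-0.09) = -9.30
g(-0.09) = -2.20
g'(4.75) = -0.00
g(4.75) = 0.47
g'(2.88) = 0.04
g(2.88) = 0.44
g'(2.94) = 0.04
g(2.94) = 0.44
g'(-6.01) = -125.29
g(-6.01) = -42.47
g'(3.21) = 0.03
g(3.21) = 0.45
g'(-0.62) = 1.67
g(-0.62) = -1.82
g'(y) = (2.59 - 6.96*y)/(-0.42*y^3 - 3.31*y^2 - 5.23*y + 0.31) + (-3.48*y^2 + 2.59*y - 1.4)*(1.26*y^2 + 6.62*y + 5.23)/(-0.42*y^3 - 3.31*y^2 - 5.23*y + 0.31)^2 = (-1.4616*y^4 + 2.1756*y^3 + 25.0093*y^2 - 11.4256*y - 6.5191)/(0.1764*y^6 + 2.7804*y^5 + 15.3493*y^4 + 34.3622*y^3 + 25.3007*y^2 - 3.2426*y + 0.0961)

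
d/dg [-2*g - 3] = -2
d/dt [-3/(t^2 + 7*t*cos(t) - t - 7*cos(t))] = 3*(-7*t*sin(t) + 2*t + 7*sqrt(2)*sin(t + pi/4) - 1)/((t - 1)^2*(t + 7*cos(t))^2)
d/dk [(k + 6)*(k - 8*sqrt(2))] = 2*k - 8*sqrt(2) + 6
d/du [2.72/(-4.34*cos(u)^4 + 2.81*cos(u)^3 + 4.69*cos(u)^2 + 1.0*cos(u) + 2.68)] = (-47.2192*cos(u)^3 + 22.9296*cos(u)^2 + 25.5136*cos(u) + 2.72)*sin(u)/(-4.34*cos(u)^4 + 2.81*cos(u)^3 + 4.69*cos(u)^2 + 1.0*cos(u) + 2.68)^2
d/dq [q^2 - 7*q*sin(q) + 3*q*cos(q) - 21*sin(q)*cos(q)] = -3*q*sin(q) - 7*q*cos(q) + 2*q - 7*sin(q) + 3*cos(q) - 21*cos(2*q)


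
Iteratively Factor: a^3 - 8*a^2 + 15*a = (a - 5)*(a^2 - 3*a) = (a - 5)*(a - 3)*(a)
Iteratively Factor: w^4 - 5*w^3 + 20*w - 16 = (w + 2)*(w^3 - 7*w^2 + 14*w - 8) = (w - 4)*(w + 2)*(w^2 - 3*w + 2) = (w - 4)*(w - 1)*(w + 2)*(w - 2)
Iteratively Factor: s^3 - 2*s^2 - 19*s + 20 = (s - 5)*(s^2 + 3*s - 4) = (s - 5)*(s - 1)*(s + 4)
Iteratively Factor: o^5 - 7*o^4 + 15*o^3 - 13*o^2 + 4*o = (o - 1)*(o^4 - 6*o^3 + 9*o^2 - 4*o) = (o - 4)*(o - 1)*(o^3 - 2*o^2 + o) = (o - 4)*(o - 1)^2*(o^2 - o) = o*(o - 4)*(o - 1)^2*(o - 1)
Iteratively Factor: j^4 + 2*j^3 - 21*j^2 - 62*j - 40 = (j - 5)*(j^3 + 7*j^2 + 14*j + 8) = (j - 5)*(j + 2)*(j^2 + 5*j + 4) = (j - 5)*(j + 1)*(j + 2)*(j + 4)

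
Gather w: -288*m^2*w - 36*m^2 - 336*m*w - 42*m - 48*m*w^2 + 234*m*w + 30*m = -36*m^2 - 48*m*w^2 - 12*m + w*(-288*m^2 - 102*m)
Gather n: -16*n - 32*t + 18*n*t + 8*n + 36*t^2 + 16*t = n*(18*t - 8) + 36*t^2 - 16*t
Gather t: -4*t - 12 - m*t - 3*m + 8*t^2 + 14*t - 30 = -3*m + 8*t^2 + t*(10 - m) - 42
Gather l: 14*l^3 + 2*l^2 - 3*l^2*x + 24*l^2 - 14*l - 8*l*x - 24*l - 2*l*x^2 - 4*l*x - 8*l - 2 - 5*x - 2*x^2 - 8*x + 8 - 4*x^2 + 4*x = 14*l^3 + l^2*(26 - 3*x) + l*(-2*x^2 - 12*x - 46) - 6*x^2 - 9*x + 6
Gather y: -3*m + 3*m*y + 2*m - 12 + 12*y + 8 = -m + y*(3*m + 12) - 4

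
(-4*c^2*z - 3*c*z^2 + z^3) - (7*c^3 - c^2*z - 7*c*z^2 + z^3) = -7*c^3 - 3*c^2*z + 4*c*z^2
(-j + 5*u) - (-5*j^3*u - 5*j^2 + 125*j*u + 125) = 5*j^3*u + 5*j^2 - 125*j*u - j + 5*u - 125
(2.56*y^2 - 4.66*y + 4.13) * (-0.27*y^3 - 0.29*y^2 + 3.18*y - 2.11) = -0.6912*y^5 + 0.5158*y^4 + 8.3771*y^3 - 21.4181*y^2 + 22.966*y - 8.7143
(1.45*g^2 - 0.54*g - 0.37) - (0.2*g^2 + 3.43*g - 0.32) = 1.25*g^2 - 3.97*g - 0.05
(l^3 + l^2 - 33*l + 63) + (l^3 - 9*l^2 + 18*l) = 2*l^3 - 8*l^2 - 15*l + 63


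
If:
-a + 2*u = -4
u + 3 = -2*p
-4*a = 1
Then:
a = -1/4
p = -7/16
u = -17/8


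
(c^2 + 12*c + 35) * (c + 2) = c^3 + 14*c^2 + 59*c + 70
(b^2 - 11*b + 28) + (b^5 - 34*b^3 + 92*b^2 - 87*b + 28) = b^5 - 34*b^3 + 93*b^2 - 98*b + 56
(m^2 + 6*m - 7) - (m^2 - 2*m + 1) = 8*m - 8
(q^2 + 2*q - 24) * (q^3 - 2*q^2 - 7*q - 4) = q^5 - 35*q^3 + 30*q^2 + 160*q + 96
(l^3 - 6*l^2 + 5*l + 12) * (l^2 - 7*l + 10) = l^5 - 13*l^4 + 57*l^3 - 83*l^2 - 34*l + 120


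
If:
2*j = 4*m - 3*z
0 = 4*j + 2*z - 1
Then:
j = 1/4 - z/2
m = z/2 + 1/8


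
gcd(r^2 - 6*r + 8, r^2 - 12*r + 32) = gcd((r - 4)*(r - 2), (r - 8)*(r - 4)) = r - 4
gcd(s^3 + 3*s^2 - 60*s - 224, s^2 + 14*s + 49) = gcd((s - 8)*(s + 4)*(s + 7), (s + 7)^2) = s + 7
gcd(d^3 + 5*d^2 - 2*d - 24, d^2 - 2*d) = d - 2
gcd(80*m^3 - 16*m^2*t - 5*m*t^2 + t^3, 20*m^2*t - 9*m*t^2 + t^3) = 20*m^2 - 9*m*t + t^2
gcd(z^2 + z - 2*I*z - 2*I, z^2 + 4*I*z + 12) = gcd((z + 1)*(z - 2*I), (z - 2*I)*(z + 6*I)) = z - 2*I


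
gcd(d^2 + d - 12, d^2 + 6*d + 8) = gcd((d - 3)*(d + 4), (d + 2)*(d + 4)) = d + 4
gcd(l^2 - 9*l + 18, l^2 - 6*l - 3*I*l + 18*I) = l - 6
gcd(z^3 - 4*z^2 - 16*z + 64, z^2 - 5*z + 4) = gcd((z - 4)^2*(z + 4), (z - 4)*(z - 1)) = z - 4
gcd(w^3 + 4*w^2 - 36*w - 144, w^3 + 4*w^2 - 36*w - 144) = w^3 + 4*w^2 - 36*w - 144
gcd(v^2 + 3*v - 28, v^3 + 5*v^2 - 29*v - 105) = v + 7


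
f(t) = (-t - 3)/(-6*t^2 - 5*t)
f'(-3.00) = 0.03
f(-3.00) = 0.00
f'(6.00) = -0.00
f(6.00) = 0.04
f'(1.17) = -0.33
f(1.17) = 0.30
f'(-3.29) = 0.02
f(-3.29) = -0.01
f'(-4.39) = 0.00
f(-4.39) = -0.01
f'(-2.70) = 0.04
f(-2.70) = 0.01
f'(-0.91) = 73.00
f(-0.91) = 4.99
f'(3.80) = -0.02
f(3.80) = 0.06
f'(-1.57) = 0.56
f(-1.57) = 0.21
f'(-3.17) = 0.02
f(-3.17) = -0.00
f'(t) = (-t - 3)*(12*t + 5)/(-6*t^2 - 5*t)^2 - 1/(-6*t^2 - 5*t) = (t*(6*t + 5) - (t + 3)*(12*t + 5))/(t^2*(6*t + 5)^2)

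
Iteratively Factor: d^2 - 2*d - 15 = (d - 5)*(d + 3)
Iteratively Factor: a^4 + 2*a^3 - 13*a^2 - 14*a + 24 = (a + 2)*(a^3 - 13*a + 12) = (a + 2)*(a + 4)*(a^2 - 4*a + 3) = (a - 1)*(a + 2)*(a + 4)*(a - 3)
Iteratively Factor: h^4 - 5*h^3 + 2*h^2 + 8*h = (h - 4)*(h^3 - h^2 - 2*h) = h*(h - 4)*(h^2 - h - 2) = h*(h - 4)*(h + 1)*(h - 2)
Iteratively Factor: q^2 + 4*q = (q)*(q + 4)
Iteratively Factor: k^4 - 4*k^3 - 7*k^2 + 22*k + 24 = (k - 4)*(k^3 - 7*k - 6) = (k - 4)*(k - 3)*(k^2 + 3*k + 2) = (k - 4)*(k - 3)*(k + 2)*(k + 1)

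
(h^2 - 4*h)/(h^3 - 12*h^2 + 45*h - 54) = h*(h - 4)/(h^3 - 12*h^2 + 45*h - 54)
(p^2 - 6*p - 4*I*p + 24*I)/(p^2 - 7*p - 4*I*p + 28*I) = (p - 6)/(p - 7)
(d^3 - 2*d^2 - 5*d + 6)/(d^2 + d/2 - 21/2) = 2*(d^2 + d - 2)/(2*d + 7)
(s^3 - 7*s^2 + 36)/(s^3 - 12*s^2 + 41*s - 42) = (s^2 - 4*s - 12)/(s^2 - 9*s + 14)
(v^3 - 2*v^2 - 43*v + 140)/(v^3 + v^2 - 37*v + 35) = (v - 4)/(v - 1)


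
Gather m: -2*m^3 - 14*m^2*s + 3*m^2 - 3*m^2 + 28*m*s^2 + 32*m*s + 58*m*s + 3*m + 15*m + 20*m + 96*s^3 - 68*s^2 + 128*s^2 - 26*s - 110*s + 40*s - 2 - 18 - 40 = -2*m^3 - 14*m^2*s + m*(28*s^2 + 90*s + 38) + 96*s^3 + 60*s^2 - 96*s - 60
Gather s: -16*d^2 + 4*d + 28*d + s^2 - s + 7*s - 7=-16*d^2 + 32*d + s^2 + 6*s - 7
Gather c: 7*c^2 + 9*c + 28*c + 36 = 7*c^2 + 37*c + 36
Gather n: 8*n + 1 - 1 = 8*n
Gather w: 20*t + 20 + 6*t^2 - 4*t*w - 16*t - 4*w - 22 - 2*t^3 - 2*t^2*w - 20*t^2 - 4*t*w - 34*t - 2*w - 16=-2*t^3 - 14*t^2 - 30*t + w*(-2*t^2 - 8*t - 6) - 18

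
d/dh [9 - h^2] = -2*h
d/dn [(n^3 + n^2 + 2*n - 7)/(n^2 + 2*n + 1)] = (n^3 + 3*n^2 + 16)/(n^3 + 3*n^2 + 3*n + 1)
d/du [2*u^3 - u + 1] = 6*u^2 - 1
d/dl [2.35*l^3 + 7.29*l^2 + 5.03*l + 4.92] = 7.05*l^2 + 14.58*l + 5.03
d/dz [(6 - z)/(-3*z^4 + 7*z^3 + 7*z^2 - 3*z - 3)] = (3*z^4 - 7*z^3 - 7*z^2 + 3*z - (z - 6)*(12*z^3 - 21*z^2 - 14*z + 3) + 3)/(3*z^4 - 7*z^3 - 7*z^2 + 3*z + 3)^2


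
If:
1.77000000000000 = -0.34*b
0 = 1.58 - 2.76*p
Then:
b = -5.21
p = 0.57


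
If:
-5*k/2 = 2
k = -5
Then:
No Solution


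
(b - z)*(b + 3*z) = b^2 + 2*b*z - 3*z^2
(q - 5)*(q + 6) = q^2 + q - 30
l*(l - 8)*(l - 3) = l^3 - 11*l^2 + 24*l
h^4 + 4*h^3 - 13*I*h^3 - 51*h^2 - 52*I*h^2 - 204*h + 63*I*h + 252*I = (h + 4)*(h - 7*I)*(h - 3*I)^2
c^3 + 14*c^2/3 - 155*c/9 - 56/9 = (c - 8/3)*(c + 1/3)*(c + 7)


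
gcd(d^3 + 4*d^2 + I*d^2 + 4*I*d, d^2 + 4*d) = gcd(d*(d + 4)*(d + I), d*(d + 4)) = d^2 + 4*d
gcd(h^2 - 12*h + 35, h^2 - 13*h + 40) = h - 5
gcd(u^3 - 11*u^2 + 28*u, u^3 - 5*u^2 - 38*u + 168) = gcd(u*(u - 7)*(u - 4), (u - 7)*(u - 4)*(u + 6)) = u^2 - 11*u + 28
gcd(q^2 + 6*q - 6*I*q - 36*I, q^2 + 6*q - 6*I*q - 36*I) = q^2 + q*(6 - 6*I) - 36*I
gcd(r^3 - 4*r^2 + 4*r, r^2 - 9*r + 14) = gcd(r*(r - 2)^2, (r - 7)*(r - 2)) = r - 2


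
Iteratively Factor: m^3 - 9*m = (m)*(m^2 - 9) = m*(m + 3)*(m - 3)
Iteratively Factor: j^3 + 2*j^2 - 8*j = (j - 2)*(j^2 + 4*j) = (j - 2)*(j + 4)*(j)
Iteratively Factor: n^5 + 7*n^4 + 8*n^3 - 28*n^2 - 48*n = (n + 2)*(n^4 + 5*n^3 - 2*n^2 - 24*n) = (n - 2)*(n + 2)*(n^3 + 7*n^2 + 12*n) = (n - 2)*(n + 2)*(n + 4)*(n^2 + 3*n) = n*(n - 2)*(n + 2)*(n + 4)*(n + 3)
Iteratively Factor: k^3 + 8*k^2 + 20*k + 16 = (k + 4)*(k^2 + 4*k + 4) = (k + 2)*(k + 4)*(k + 2)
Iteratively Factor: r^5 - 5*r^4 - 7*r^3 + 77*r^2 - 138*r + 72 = (r - 3)*(r^4 - 2*r^3 - 13*r^2 + 38*r - 24) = (r - 3)*(r - 2)*(r^3 - 13*r + 12) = (r - 3)^2*(r - 2)*(r^2 + 3*r - 4) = (r - 3)^2*(r - 2)*(r - 1)*(r + 4)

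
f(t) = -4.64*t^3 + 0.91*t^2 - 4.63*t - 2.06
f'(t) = -13.92*t^2 + 1.82*t - 4.63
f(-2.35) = 74.06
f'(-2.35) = -85.78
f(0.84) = -8.06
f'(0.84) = -12.92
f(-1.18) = 12.29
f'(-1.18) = -26.16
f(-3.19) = 172.59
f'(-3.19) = -152.09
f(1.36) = -18.35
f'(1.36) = -27.90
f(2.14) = -53.27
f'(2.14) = -64.48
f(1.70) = -30.10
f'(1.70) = -41.76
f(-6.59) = 1395.90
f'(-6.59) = -621.14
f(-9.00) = 3495.88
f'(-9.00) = -1148.53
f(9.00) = -3352.58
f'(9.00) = -1115.77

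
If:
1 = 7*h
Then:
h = 1/7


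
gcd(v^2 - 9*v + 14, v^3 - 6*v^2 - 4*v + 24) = v - 2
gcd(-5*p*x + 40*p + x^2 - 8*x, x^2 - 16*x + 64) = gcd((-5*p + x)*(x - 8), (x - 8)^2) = x - 8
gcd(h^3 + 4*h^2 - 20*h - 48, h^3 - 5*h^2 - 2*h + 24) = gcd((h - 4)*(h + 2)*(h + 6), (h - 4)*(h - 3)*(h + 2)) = h^2 - 2*h - 8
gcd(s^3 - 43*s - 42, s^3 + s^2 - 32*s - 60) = 1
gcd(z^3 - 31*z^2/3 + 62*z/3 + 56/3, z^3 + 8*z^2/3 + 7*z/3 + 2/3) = z + 2/3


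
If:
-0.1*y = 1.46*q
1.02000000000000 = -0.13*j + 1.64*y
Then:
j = 12.6153846153846*y - 7.84615384615385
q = -0.0684931506849315*y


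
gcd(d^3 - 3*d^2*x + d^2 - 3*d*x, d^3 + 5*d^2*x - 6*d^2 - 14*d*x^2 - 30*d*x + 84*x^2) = 1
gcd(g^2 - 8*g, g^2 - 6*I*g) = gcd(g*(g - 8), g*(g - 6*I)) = g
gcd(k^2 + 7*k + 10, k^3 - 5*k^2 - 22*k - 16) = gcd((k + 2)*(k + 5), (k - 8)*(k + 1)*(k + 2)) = k + 2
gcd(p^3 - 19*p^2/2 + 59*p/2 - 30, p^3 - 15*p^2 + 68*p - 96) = p^2 - 7*p + 12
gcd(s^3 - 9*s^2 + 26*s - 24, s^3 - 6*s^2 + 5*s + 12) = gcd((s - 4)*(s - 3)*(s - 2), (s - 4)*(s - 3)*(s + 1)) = s^2 - 7*s + 12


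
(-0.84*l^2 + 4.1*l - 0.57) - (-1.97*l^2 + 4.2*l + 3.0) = 1.13*l^2 - 0.100000000000001*l - 3.57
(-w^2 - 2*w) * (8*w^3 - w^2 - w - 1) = -8*w^5 - 15*w^4 + 3*w^3 + 3*w^2 + 2*w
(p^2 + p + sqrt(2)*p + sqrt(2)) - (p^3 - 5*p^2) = -p^3 + 6*p^2 + p + sqrt(2)*p + sqrt(2)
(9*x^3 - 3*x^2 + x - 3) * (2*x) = 18*x^4 - 6*x^3 + 2*x^2 - 6*x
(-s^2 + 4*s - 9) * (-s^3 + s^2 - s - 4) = s^5 - 5*s^4 + 14*s^3 - 9*s^2 - 7*s + 36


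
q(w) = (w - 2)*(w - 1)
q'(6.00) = 9.00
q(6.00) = 20.00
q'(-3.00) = -9.00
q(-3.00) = 20.00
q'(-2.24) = -7.48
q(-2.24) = 13.74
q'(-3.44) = -9.88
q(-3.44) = 24.15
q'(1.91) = 0.82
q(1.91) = -0.08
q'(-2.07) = -7.14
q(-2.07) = 12.49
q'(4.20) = 5.40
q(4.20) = 7.04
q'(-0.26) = -3.52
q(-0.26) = 2.85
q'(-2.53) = -8.06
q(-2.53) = 15.99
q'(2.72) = 2.44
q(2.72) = 1.24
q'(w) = 2*w - 3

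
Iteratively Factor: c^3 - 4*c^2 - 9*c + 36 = (c - 4)*(c^2 - 9) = (c - 4)*(c + 3)*(c - 3)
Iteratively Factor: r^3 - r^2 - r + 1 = (r + 1)*(r^2 - 2*r + 1) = (r - 1)*(r + 1)*(r - 1)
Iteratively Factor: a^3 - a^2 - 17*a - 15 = (a + 1)*(a^2 - 2*a - 15) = (a + 1)*(a + 3)*(a - 5)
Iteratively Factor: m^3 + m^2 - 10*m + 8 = (m + 4)*(m^2 - 3*m + 2) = (m - 2)*(m + 4)*(m - 1)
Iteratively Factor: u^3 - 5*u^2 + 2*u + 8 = (u + 1)*(u^2 - 6*u + 8) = (u - 2)*(u + 1)*(u - 4)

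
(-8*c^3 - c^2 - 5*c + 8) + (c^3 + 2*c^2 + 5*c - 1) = -7*c^3 + c^2 + 7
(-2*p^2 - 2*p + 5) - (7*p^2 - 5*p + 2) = -9*p^2 + 3*p + 3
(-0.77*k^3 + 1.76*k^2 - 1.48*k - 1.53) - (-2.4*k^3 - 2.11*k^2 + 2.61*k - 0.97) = 1.63*k^3 + 3.87*k^2 - 4.09*k - 0.56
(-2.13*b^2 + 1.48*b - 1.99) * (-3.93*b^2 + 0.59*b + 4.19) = 8.3709*b^4 - 7.0731*b^3 - 0.230799999999999*b^2 + 5.0271*b - 8.3381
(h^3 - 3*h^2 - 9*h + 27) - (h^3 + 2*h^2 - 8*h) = -5*h^2 - h + 27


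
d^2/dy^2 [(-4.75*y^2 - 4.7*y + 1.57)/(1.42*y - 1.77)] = (-7.105427357601e-15*y^2 - 3.5527136788005e-15*y - 47.057014)/(2.863288*y^3 - 10.707084*y^2 + 13.346154*y - 5.545233)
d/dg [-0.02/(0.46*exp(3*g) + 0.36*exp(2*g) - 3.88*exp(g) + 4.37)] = (0.0276*exp(2*g) + 0.0144*exp(g) - 0.0776)*exp(g)/(0.46*exp(3*g) + 0.36*exp(2*g) - 3.88*exp(g) + 4.37)^2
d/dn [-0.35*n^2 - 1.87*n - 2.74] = -0.7*n - 1.87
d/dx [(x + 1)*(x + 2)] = 2*x + 3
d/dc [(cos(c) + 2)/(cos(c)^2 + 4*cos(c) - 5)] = (cos(c)^2 + 4*cos(c) + 13)*sin(c)/(cos(c)^2 + 4*cos(c) - 5)^2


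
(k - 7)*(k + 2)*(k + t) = k^3 + k^2*t - 5*k^2 - 5*k*t - 14*k - 14*t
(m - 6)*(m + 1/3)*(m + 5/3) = m^3 - 4*m^2 - 103*m/9 - 10/3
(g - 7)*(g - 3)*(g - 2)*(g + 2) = g^4 - 10*g^3 + 17*g^2 + 40*g - 84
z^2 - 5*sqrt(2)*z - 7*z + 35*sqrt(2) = (z - 7)*(z - 5*sqrt(2))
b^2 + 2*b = b*(b + 2)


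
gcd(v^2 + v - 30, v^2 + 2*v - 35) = v - 5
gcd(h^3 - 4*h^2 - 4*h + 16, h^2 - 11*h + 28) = h - 4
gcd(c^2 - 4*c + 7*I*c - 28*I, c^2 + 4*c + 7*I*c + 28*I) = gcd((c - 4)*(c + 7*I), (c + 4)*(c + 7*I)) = c + 7*I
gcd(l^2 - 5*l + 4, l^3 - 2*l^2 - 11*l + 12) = l^2 - 5*l + 4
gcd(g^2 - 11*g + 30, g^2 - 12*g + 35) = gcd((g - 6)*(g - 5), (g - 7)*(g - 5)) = g - 5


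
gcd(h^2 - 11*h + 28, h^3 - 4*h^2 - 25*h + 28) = h - 7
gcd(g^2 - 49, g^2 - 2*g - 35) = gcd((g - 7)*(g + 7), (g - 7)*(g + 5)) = g - 7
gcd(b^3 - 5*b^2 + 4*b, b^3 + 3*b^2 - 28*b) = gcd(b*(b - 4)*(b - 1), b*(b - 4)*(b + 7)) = b^2 - 4*b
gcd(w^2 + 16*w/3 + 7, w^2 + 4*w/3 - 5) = w + 3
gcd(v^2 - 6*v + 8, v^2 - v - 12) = v - 4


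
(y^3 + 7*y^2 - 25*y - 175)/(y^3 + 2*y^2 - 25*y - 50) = (y + 7)/(y + 2)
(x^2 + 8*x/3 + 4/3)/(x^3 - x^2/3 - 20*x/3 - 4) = 1/(x - 3)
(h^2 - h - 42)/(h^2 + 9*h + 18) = (h - 7)/(h + 3)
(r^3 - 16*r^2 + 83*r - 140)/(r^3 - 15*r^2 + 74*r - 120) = (r - 7)/(r - 6)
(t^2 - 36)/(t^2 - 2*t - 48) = (t - 6)/(t - 8)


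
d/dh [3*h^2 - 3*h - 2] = 6*h - 3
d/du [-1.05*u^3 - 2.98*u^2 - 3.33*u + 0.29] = -3.15*u^2 - 5.96*u - 3.33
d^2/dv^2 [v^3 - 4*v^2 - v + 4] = 6*v - 8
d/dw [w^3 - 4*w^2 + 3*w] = 3*w^2 - 8*w + 3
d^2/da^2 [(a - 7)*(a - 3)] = 2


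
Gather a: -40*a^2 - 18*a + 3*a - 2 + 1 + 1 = -40*a^2 - 15*a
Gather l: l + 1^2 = l + 1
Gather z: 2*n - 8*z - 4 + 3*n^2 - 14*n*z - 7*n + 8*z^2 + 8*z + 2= 3*n^2 - 14*n*z - 5*n + 8*z^2 - 2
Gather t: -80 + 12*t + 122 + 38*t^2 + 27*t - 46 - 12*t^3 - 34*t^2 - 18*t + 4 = -12*t^3 + 4*t^2 + 21*t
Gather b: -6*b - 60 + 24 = -6*b - 36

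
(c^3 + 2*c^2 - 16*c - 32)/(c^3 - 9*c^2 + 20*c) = (c^2 + 6*c + 8)/(c*(c - 5))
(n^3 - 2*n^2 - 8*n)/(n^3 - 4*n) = (n - 4)/(n - 2)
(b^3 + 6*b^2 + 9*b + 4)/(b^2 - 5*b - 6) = (b^2 + 5*b + 4)/(b - 6)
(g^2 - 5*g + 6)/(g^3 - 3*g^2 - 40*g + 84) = (g - 3)/(g^2 - g - 42)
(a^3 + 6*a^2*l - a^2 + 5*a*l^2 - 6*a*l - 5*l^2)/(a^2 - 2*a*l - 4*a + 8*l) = (a^3 + 6*a^2*l - a^2 + 5*a*l^2 - 6*a*l - 5*l^2)/(a^2 - 2*a*l - 4*a + 8*l)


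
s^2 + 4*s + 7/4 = (s + 1/2)*(s + 7/2)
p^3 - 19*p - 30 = (p - 5)*(p + 2)*(p + 3)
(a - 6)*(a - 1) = a^2 - 7*a + 6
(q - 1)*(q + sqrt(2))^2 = q^3 - q^2 + 2*sqrt(2)*q^2 - 2*sqrt(2)*q + 2*q - 2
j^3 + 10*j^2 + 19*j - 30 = (j - 1)*(j + 5)*(j + 6)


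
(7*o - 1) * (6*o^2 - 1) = 42*o^3 - 6*o^2 - 7*o + 1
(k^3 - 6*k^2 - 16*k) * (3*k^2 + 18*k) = 3*k^5 - 156*k^3 - 288*k^2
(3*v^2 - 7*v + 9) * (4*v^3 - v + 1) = 12*v^5 - 28*v^4 + 33*v^3 + 10*v^2 - 16*v + 9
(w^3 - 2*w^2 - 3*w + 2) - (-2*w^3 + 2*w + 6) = 3*w^3 - 2*w^2 - 5*w - 4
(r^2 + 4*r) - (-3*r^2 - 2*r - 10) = 4*r^2 + 6*r + 10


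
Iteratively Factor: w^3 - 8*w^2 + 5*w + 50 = (w - 5)*(w^2 - 3*w - 10) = (w - 5)^2*(w + 2)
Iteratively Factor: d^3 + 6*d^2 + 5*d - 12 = (d - 1)*(d^2 + 7*d + 12) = (d - 1)*(d + 4)*(d + 3)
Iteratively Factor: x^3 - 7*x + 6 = (x - 1)*(x^2 + x - 6) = (x - 2)*(x - 1)*(x + 3)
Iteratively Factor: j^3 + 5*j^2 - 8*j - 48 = (j - 3)*(j^2 + 8*j + 16) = (j - 3)*(j + 4)*(j + 4)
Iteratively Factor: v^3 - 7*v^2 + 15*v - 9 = (v - 3)*(v^2 - 4*v + 3) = (v - 3)^2*(v - 1)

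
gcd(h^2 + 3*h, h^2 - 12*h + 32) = 1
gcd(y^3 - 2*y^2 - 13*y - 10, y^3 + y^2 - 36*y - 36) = y + 1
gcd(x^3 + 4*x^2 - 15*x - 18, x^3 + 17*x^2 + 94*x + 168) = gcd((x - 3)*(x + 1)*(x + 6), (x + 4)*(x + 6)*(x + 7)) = x + 6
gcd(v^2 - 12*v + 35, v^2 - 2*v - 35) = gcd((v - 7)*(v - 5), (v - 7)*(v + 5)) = v - 7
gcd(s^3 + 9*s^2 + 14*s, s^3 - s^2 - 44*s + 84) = s + 7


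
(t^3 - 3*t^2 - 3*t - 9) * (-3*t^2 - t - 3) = -3*t^5 + 8*t^4 + 9*t^3 + 39*t^2 + 18*t + 27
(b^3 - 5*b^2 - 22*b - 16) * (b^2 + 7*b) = b^5 + 2*b^4 - 57*b^3 - 170*b^2 - 112*b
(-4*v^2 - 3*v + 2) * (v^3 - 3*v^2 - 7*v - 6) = -4*v^5 + 9*v^4 + 39*v^3 + 39*v^2 + 4*v - 12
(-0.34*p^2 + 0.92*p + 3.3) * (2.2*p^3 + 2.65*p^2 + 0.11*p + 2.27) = -0.748*p^5 + 1.123*p^4 + 9.6606*p^3 + 8.0744*p^2 + 2.4514*p + 7.491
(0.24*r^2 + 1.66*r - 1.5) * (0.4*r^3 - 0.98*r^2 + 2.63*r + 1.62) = 0.096*r^5 + 0.4288*r^4 - 1.5956*r^3 + 6.2246*r^2 - 1.2558*r - 2.43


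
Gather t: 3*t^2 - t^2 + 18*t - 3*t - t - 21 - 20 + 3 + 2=2*t^2 + 14*t - 36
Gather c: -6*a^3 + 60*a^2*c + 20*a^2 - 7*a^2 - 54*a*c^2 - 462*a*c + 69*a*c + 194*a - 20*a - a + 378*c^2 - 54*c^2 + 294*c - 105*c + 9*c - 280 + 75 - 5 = -6*a^3 + 13*a^2 + 173*a + c^2*(324 - 54*a) + c*(60*a^2 - 393*a + 198) - 210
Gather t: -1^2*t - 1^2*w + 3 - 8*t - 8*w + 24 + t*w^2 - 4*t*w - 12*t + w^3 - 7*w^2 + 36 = t*(w^2 - 4*w - 21) + w^3 - 7*w^2 - 9*w + 63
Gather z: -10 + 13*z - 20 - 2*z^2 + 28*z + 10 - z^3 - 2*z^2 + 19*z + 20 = -z^3 - 4*z^2 + 60*z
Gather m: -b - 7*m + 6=-b - 7*m + 6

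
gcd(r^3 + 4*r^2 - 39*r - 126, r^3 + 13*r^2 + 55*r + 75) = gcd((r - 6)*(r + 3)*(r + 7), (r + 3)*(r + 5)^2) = r + 3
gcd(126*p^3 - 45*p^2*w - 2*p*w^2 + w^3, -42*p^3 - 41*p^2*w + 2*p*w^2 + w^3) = 42*p^2 - p*w - w^2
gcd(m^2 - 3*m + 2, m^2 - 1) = m - 1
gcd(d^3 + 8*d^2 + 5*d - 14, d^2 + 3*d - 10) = 1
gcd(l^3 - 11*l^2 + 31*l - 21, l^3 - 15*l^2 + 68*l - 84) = l - 7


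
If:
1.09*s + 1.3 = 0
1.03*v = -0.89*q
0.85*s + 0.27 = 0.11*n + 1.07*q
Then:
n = 11.2574055158325*v - 6.76146788990826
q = -1.15730337078652*v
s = -1.19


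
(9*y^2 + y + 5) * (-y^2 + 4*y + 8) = -9*y^4 + 35*y^3 + 71*y^2 + 28*y + 40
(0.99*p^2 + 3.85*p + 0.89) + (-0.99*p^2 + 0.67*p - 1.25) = 4.52*p - 0.36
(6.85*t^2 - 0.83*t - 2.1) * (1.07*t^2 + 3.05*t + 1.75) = 7.3295*t^4 + 20.0044*t^3 + 7.209*t^2 - 7.8575*t - 3.675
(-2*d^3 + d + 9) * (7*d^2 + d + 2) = -14*d^5 - 2*d^4 + 3*d^3 + 64*d^2 + 11*d + 18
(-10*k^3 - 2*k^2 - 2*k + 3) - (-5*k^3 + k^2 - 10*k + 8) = -5*k^3 - 3*k^2 + 8*k - 5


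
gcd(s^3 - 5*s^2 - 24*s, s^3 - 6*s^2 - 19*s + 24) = s^2 - 5*s - 24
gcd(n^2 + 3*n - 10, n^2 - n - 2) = n - 2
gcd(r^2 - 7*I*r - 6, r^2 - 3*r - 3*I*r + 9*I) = 1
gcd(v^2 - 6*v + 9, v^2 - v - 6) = v - 3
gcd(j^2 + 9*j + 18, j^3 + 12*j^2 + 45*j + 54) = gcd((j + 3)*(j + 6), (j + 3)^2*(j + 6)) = j^2 + 9*j + 18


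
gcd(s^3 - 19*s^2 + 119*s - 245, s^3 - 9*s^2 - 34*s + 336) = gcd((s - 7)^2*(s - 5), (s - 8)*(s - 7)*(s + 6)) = s - 7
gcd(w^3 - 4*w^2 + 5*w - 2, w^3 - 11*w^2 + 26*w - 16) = w^2 - 3*w + 2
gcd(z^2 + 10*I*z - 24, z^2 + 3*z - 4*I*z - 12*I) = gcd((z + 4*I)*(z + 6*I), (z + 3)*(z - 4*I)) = 1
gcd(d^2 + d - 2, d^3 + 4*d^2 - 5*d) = d - 1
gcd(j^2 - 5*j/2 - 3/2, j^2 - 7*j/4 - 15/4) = j - 3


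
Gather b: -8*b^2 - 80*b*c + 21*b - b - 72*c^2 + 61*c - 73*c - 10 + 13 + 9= -8*b^2 + b*(20 - 80*c) - 72*c^2 - 12*c + 12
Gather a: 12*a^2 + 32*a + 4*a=12*a^2 + 36*a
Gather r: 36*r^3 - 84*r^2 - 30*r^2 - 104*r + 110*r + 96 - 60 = 36*r^3 - 114*r^2 + 6*r + 36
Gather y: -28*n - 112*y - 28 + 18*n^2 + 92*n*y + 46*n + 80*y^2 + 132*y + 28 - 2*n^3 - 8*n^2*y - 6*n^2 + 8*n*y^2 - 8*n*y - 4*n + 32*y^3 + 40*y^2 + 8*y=-2*n^3 + 12*n^2 + 14*n + 32*y^3 + y^2*(8*n + 120) + y*(-8*n^2 + 84*n + 28)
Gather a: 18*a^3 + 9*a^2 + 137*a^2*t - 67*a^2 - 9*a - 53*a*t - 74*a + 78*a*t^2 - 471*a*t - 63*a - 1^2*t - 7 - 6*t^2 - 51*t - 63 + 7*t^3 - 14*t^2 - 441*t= 18*a^3 + a^2*(137*t - 58) + a*(78*t^2 - 524*t - 146) + 7*t^3 - 20*t^2 - 493*t - 70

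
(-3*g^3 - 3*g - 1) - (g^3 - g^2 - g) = -4*g^3 + g^2 - 2*g - 1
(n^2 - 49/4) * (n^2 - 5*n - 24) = n^4 - 5*n^3 - 145*n^2/4 + 245*n/4 + 294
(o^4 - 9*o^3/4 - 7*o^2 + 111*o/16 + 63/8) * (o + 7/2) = o^5 + 5*o^4/4 - 119*o^3/8 - 281*o^2/16 + 1029*o/32 + 441/16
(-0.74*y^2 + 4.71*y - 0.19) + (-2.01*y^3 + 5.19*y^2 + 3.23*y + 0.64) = -2.01*y^3 + 4.45*y^2 + 7.94*y + 0.45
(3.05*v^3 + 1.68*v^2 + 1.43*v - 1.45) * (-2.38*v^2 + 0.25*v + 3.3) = -7.259*v^5 - 3.2359*v^4 + 7.0816*v^3 + 9.3525*v^2 + 4.3565*v - 4.785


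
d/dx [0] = 0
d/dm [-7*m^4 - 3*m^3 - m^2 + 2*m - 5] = -28*m^3 - 9*m^2 - 2*m + 2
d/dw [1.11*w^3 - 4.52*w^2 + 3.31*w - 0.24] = 3.33*w^2 - 9.04*w + 3.31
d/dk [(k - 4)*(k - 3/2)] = 2*k - 11/2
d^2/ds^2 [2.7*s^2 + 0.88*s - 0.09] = 5.40000000000000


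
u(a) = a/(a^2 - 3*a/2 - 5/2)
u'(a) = a*(3/2 - 2*a)/(a^2 - 3*a/2 - 5/2)^2 + 1/(a^2 - 3*a/2 - 5/2)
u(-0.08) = 0.03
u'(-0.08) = -0.44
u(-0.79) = 1.14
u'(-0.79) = -6.54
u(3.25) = 1.02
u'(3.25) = -1.29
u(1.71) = -0.80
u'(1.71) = -1.18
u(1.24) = -0.44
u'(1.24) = -0.51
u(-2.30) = -0.37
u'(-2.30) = -0.20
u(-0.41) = 0.24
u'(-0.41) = -0.91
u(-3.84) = -0.21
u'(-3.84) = -0.05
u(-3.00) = -0.27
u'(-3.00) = -0.10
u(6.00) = 0.24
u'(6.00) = -0.06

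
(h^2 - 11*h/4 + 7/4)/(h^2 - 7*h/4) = (h - 1)/h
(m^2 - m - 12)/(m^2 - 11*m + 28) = (m + 3)/(m - 7)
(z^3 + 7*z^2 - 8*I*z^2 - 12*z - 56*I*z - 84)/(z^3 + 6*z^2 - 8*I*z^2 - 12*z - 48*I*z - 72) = (z + 7)/(z + 6)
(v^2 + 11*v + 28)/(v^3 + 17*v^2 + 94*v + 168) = 1/(v + 6)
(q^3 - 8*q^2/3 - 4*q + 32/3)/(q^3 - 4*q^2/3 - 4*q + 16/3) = (3*q - 8)/(3*q - 4)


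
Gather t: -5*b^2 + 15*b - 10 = -5*b^2 + 15*b - 10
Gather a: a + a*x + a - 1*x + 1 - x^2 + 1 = a*(x + 2) - x^2 - x + 2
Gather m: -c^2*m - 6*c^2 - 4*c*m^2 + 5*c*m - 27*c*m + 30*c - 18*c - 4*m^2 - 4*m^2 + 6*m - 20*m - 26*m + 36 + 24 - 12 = -6*c^2 + 12*c + m^2*(-4*c - 8) + m*(-c^2 - 22*c - 40) + 48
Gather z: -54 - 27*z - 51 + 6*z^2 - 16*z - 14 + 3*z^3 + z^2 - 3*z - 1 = 3*z^3 + 7*z^2 - 46*z - 120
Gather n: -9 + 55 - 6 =40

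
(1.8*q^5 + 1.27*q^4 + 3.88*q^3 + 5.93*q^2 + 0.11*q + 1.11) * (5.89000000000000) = 10.602*q^5 + 7.4803*q^4 + 22.8532*q^3 + 34.9277*q^2 + 0.6479*q + 6.5379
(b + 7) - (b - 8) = 15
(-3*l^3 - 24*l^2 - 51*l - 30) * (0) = 0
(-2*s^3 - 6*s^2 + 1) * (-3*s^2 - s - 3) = 6*s^5 + 20*s^4 + 12*s^3 + 15*s^2 - s - 3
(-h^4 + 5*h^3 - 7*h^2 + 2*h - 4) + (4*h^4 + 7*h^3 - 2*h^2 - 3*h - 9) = 3*h^4 + 12*h^3 - 9*h^2 - h - 13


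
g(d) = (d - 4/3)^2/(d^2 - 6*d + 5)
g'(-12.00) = -0.01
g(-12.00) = 0.80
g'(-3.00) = -0.05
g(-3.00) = 0.59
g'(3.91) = -2.83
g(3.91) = -2.09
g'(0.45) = -0.07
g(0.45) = 0.31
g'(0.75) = 0.26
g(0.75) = 0.32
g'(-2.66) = -0.06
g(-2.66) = 0.57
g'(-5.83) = -0.03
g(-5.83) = 0.69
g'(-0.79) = -0.09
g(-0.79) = 0.44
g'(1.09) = 3.21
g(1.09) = -0.17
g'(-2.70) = -0.05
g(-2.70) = 0.57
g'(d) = (6 - 2*d)*(d - 4/3)^2/(d^2 - 6*d + 5)^2 + (2*d - 8/3)/(d^2 - 6*d + 5) = 2*(-15*d^2 + 29*d - 12)/(9*(d^4 - 12*d^3 + 46*d^2 - 60*d + 25))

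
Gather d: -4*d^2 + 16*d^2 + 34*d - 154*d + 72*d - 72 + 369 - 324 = 12*d^2 - 48*d - 27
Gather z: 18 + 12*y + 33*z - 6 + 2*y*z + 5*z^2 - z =12*y + 5*z^2 + z*(2*y + 32) + 12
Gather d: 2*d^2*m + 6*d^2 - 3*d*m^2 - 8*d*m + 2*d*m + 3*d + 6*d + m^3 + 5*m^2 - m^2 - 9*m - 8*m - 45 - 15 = d^2*(2*m + 6) + d*(-3*m^2 - 6*m + 9) + m^3 + 4*m^2 - 17*m - 60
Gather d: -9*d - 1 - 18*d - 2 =-27*d - 3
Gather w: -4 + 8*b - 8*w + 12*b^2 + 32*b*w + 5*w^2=12*b^2 + 8*b + 5*w^2 + w*(32*b - 8) - 4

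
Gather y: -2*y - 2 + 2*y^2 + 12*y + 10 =2*y^2 + 10*y + 8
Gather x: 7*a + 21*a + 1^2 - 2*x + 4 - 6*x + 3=28*a - 8*x + 8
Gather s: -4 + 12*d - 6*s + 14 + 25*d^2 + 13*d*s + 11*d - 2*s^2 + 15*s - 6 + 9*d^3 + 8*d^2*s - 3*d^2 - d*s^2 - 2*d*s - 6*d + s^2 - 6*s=9*d^3 + 22*d^2 + 17*d + s^2*(-d - 1) + s*(8*d^2 + 11*d + 3) + 4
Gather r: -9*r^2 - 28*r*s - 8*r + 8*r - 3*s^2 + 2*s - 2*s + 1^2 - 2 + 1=-9*r^2 - 28*r*s - 3*s^2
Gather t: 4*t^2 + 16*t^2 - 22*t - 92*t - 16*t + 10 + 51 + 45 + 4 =20*t^2 - 130*t + 110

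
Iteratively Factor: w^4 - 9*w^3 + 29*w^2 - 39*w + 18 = (w - 1)*(w^3 - 8*w^2 + 21*w - 18) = (w - 3)*(w - 1)*(w^2 - 5*w + 6) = (w - 3)^2*(w - 1)*(w - 2)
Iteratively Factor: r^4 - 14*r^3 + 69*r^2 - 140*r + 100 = (r - 5)*(r^3 - 9*r^2 + 24*r - 20) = (r - 5)*(r - 2)*(r^2 - 7*r + 10) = (r - 5)^2*(r - 2)*(r - 2)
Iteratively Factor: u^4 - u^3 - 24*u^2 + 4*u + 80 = (u + 4)*(u^3 - 5*u^2 - 4*u + 20) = (u - 2)*(u + 4)*(u^2 - 3*u - 10) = (u - 2)*(u + 2)*(u + 4)*(u - 5)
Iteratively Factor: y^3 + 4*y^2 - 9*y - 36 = (y + 3)*(y^2 + y - 12) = (y - 3)*(y + 3)*(y + 4)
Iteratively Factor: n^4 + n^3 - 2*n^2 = (n)*(n^3 + n^2 - 2*n) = n*(n + 2)*(n^2 - n) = n*(n - 1)*(n + 2)*(n)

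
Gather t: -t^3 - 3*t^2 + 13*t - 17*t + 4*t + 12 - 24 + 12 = -t^3 - 3*t^2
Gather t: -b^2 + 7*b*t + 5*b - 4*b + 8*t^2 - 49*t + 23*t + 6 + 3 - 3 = -b^2 + b + 8*t^2 + t*(7*b - 26) + 6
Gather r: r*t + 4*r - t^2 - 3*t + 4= r*(t + 4) - t^2 - 3*t + 4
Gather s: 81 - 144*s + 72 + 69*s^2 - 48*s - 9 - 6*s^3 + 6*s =-6*s^3 + 69*s^2 - 186*s + 144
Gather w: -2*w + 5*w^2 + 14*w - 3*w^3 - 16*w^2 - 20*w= -3*w^3 - 11*w^2 - 8*w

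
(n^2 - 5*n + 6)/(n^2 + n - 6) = (n - 3)/(n + 3)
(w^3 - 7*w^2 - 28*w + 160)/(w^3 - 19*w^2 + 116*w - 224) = (w + 5)/(w - 7)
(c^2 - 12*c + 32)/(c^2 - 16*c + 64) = (c - 4)/(c - 8)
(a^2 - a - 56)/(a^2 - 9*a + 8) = (a + 7)/(a - 1)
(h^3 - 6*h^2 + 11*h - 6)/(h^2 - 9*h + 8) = (h^2 - 5*h + 6)/(h - 8)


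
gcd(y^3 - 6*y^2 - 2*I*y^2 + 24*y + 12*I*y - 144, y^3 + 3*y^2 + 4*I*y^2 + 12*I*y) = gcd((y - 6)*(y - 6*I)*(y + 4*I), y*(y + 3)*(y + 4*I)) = y + 4*I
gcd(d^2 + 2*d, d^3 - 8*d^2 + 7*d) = d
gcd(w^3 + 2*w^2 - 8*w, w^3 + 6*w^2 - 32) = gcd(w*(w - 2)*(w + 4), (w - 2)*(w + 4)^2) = w^2 + 2*w - 8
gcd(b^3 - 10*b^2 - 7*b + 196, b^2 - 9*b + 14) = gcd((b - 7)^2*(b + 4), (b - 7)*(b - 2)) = b - 7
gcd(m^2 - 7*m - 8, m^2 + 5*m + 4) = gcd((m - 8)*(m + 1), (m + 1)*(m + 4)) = m + 1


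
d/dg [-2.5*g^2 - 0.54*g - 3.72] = -5.0*g - 0.54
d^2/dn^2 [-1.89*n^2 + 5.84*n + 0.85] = -3.78000000000000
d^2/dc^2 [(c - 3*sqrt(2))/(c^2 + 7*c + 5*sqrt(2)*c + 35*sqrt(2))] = 2*((c - 3*sqrt(2))*(2*c + 7 + 5*sqrt(2))^2 - (3*c + 2*sqrt(2) + 7)*(c^2 + 7*c + 5*sqrt(2)*c + 35*sqrt(2)))/(c^2 + 7*c + 5*sqrt(2)*c + 35*sqrt(2))^3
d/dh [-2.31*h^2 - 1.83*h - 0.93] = -4.62*h - 1.83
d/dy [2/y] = -2/y^2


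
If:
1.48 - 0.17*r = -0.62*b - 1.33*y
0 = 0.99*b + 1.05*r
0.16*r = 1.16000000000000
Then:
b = -7.69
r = 7.25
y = 3.40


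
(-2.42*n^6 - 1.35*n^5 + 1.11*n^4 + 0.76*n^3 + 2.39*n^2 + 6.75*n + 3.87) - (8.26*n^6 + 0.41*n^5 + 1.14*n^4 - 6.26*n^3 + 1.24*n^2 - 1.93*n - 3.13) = -10.68*n^6 - 1.76*n^5 - 0.0299999999999998*n^4 + 7.02*n^3 + 1.15*n^2 + 8.68*n + 7.0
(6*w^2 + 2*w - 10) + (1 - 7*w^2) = -w^2 + 2*w - 9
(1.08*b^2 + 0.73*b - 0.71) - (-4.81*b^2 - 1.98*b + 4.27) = 5.89*b^2 + 2.71*b - 4.98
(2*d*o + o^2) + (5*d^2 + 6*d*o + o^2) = 5*d^2 + 8*d*o + 2*o^2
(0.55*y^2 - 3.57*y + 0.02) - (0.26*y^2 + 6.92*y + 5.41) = 0.29*y^2 - 10.49*y - 5.39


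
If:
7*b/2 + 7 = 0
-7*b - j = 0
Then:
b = -2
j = 14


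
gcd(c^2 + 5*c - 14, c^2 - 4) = c - 2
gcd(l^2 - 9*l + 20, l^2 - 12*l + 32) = l - 4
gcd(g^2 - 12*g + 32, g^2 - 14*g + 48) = g - 8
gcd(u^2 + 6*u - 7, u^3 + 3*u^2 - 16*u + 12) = u - 1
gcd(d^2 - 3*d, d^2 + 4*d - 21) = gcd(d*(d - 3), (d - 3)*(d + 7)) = d - 3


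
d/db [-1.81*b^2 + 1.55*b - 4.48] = 1.55 - 3.62*b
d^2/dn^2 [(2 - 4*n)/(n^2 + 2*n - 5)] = 4*(-4*(n + 1)^2*(2*n - 1) + 3*(2*n + 1)*(n^2 + 2*n - 5))/(n^2 + 2*n - 5)^3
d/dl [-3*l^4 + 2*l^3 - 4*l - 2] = -12*l^3 + 6*l^2 - 4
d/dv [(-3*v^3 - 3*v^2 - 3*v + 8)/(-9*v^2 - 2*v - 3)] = (27*v^4 + 12*v^3 + 6*v^2 + 162*v + 25)/(81*v^4 + 36*v^3 + 58*v^2 + 12*v + 9)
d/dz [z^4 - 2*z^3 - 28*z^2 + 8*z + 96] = 4*z^3 - 6*z^2 - 56*z + 8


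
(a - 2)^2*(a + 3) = a^3 - a^2 - 8*a + 12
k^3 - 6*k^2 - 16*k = k*(k - 8)*(k + 2)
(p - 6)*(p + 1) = p^2 - 5*p - 6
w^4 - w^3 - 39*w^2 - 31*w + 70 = (w - 7)*(w - 1)*(w + 2)*(w + 5)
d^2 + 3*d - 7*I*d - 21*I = (d + 3)*(d - 7*I)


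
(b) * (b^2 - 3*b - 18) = b^3 - 3*b^2 - 18*b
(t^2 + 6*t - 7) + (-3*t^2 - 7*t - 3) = -2*t^2 - t - 10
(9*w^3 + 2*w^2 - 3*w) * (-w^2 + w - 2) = -9*w^5 + 7*w^4 - 13*w^3 - 7*w^2 + 6*w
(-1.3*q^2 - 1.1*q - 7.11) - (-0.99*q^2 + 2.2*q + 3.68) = -0.31*q^2 - 3.3*q - 10.79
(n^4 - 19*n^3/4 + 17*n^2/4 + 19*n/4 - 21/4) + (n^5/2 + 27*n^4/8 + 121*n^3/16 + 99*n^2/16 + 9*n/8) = n^5/2 + 35*n^4/8 + 45*n^3/16 + 167*n^2/16 + 47*n/8 - 21/4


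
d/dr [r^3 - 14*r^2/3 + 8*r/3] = 3*r^2 - 28*r/3 + 8/3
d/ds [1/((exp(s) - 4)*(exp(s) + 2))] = 2*(1 - exp(s))*exp(s)/(exp(4*s) - 4*exp(3*s) - 12*exp(2*s) + 32*exp(s) + 64)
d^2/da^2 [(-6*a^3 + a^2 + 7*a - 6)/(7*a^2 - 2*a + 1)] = 6*(125*a^3 - 289*a^2 + 29*a + 11)/(343*a^6 - 294*a^5 + 231*a^4 - 92*a^3 + 33*a^2 - 6*a + 1)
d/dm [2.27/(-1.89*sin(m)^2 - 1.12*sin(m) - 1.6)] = (8.5806*sin(m) + 2.5424)*cos(m)/(1.89*sin(m)^2 + 1.12*sin(m) + 1.6)^2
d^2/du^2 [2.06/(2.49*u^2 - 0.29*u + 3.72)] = (-25.544412*u^2 + 2.975052*u + 2.06*(4.98*u - 0.29)*(9.96*u - 0.58) - 38.162736)/(2.49*u^2 - 0.29*u + 3.72)^3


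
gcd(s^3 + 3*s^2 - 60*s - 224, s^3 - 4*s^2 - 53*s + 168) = s^2 - s - 56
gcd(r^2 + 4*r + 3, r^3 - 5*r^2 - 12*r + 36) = r + 3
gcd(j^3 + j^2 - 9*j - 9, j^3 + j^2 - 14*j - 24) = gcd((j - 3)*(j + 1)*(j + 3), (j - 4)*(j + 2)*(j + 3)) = j + 3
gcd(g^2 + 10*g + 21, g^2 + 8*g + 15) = g + 3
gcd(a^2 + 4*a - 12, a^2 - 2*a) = a - 2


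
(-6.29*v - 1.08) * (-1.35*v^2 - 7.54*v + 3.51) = 8.4915*v^3 + 48.8846*v^2 - 13.9347*v - 3.7908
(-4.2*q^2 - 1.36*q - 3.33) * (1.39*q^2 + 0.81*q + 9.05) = -5.838*q^4 - 5.2924*q^3 - 43.7403*q^2 - 15.0053*q - 30.1365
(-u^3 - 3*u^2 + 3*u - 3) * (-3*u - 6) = 3*u^4 + 15*u^3 + 9*u^2 - 9*u + 18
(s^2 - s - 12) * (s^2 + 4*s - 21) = s^4 + 3*s^3 - 37*s^2 - 27*s + 252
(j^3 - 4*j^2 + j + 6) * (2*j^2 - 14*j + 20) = 2*j^5 - 22*j^4 + 78*j^3 - 82*j^2 - 64*j + 120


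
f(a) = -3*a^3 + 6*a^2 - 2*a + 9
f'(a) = -9*a^2 + 12*a - 2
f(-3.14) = 167.32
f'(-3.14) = -128.42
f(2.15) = 2.62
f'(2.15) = -17.80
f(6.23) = -496.00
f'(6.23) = -276.56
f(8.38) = -1351.86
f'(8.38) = -533.46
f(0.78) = 9.67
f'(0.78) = 1.88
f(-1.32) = 28.99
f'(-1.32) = -33.52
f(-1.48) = 34.83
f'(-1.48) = -39.47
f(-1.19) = 24.93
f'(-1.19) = -29.02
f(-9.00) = 2700.00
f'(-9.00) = -839.00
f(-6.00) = 885.00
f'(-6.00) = -398.00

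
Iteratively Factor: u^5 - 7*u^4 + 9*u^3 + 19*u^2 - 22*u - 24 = (u + 1)*(u^4 - 8*u^3 + 17*u^2 + 2*u - 24) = (u - 3)*(u + 1)*(u^3 - 5*u^2 + 2*u + 8) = (u - 3)*(u - 2)*(u + 1)*(u^2 - 3*u - 4) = (u - 3)*(u - 2)*(u + 1)^2*(u - 4)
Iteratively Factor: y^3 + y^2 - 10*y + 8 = (y - 2)*(y^2 + 3*y - 4) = (y - 2)*(y + 4)*(y - 1)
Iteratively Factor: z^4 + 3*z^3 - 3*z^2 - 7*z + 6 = (z - 1)*(z^3 + 4*z^2 + z - 6) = (z - 1)*(z + 2)*(z^2 + 2*z - 3) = (z - 1)*(z + 2)*(z + 3)*(z - 1)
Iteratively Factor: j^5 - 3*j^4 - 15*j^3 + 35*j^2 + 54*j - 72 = (j - 3)*(j^4 - 15*j^2 - 10*j + 24) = (j - 3)*(j - 1)*(j^3 + j^2 - 14*j - 24) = (j - 4)*(j - 3)*(j - 1)*(j^2 + 5*j + 6) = (j - 4)*(j - 3)*(j - 1)*(j + 2)*(j + 3)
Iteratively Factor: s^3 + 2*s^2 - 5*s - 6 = (s + 3)*(s^2 - s - 2) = (s - 2)*(s + 3)*(s + 1)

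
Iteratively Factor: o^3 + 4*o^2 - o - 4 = (o + 4)*(o^2 - 1) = (o + 1)*(o + 4)*(o - 1)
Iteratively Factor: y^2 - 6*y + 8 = (y - 4)*(y - 2)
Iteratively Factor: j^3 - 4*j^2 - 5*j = (j - 5)*(j^2 + j) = j*(j - 5)*(j + 1)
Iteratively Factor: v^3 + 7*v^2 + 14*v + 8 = (v + 1)*(v^2 + 6*v + 8) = (v + 1)*(v + 2)*(v + 4)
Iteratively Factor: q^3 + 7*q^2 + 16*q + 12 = (q + 2)*(q^2 + 5*q + 6) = (q + 2)*(q + 3)*(q + 2)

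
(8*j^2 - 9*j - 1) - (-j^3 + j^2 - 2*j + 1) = j^3 + 7*j^2 - 7*j - 2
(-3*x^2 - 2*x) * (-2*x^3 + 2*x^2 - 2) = 6*x^5 - 2*x^4 - 4*x^3 + 6*x^2 + 4*x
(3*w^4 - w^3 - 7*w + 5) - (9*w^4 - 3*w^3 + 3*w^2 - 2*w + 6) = -6*w^4 + 2*w^3 - 3*w^2 - 5*w - 1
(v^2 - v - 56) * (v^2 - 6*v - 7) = v^4 - 7*v^3 - 57*v^2 + 343*v + 392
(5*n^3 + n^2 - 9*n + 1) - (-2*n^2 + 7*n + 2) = 5*n^3 + 3*n^2 - 16*n - 1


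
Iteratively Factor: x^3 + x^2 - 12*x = (x + 4)*(x^2 - 3*x) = x*(x + 4)*(x - 3)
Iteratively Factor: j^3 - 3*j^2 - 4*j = (j - 4)*(j^2 + j) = j*(j - 4)*(j + 1)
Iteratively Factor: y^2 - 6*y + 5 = (y - 1)*(y - 5)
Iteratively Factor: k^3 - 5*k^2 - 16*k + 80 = (k - 4)*(k^2 - k - 20) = (k - 5)*(k - 4)*(k + 4)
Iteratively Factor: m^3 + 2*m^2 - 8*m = (m - 2)*(m^2 + 4*m) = m*(m - 2)*(m + 4)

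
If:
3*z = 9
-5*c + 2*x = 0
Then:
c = 2*x/5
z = 3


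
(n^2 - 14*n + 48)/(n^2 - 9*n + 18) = (n - 8)/(n - 3)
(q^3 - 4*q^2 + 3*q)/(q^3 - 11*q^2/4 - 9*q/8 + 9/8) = 8*q*(q - 1)/(8*q^2 + 2*q - 3)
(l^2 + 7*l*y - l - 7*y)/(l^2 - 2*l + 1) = (l + 7*y)/(l - 1)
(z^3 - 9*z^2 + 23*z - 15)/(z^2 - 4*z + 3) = z - 5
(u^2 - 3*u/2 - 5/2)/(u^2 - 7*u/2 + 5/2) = (u + 1)/(u - 1)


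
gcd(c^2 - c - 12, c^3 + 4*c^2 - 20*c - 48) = c - 4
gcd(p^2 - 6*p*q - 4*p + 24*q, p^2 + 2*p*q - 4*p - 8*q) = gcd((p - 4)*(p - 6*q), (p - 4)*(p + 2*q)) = p - 4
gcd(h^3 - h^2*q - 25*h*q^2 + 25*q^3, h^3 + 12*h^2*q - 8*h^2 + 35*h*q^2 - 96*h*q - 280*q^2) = h + 5*q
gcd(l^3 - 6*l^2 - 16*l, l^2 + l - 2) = l + 2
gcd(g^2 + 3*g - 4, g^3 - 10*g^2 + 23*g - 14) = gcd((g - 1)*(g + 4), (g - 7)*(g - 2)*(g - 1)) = g - 1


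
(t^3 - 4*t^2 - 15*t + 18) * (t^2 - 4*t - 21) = t^5 - 8*t^4 - 20*t^3 + 162*t^2 + 243*t - 378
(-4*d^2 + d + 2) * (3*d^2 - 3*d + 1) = -12*d^4 + 15*d^3 - d^2 - 5*d + 2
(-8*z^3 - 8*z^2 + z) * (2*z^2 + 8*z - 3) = -16*z^5 - 80*z^4 - 38*z^3 + 32*z^2 - 3*z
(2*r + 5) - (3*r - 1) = 6 - r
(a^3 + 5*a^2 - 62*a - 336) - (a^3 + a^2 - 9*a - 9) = 4*a^2 - 53*a - 327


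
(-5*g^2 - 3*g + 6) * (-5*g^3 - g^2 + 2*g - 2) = 25*g^5 + 20*g^4 - 37*g^3 - 2*g^2 + 18*g - 12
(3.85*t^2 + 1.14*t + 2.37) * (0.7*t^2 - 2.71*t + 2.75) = 2.695*t^4 - 9.6355*t^3 + 9.1571*t^2 - 3.2877*t + 6.5175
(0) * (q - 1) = 0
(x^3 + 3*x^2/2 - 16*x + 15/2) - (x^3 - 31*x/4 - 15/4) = 3*x^2/2 - 33*x/4 + 45/4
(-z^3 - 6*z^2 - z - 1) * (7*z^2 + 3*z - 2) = -7*z^5 - 45*z^4 - 23*z^3 + 2*z^2 - z + 2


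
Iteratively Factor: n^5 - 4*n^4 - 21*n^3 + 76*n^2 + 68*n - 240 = (n + 4)*(n^4 - 8*n^3 + 11*n^2 + 32*n - 60) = (n - 3)*(n + 4)*(n^3 - 5*n^2 - 4*n + 20) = (n - 3)*(n - 2)*(n + 4)*(n^2 - 3*n - 10) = (n - 5)*(n - 3)*(n - 2)*(n + 4)*(n + 2)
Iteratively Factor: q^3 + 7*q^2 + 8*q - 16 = (q - 1)*(q^2 + 8*q + 16) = (q - 1)*(q + 4)*(q + 4)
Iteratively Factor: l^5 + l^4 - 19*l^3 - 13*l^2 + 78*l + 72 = (l - 3)*(l^4 + 4*l^3 - 7*l^2 - 34*l - 24) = (l - 3)*(l + 4)*(l^3 - 7*l - 6) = (l - 3)*(l + 2)*(l + 4)*(l^2 - 2*l - 3) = (l - 3)^2*(l + 2)*(l + 4)*(l + 1)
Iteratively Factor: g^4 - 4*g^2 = (g)*(g^3 - 4*g) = g^2*(g^2 - 4) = g^2*(g + 2)*(g - 2)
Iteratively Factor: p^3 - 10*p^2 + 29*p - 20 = (p - 5)*(p^2 - 5*p + 4) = (p - 5)*(p - 4)*(p - 1)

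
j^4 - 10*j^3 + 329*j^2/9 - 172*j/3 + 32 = (j - 3)^2*(j - 8/3)*(j - 4/3)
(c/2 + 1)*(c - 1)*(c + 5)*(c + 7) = c^4/2 + 13*c^3/2 + 45*c^2/2 + 11*c/2 - 35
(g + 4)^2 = g^2 + 8*g + 16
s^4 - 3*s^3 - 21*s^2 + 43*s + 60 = (s - 5)*(s - 3)*(s + 1)*(s + 4)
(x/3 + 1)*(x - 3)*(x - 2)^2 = x^4/3 - 4*x^3/3 - 5*x^2/3 + 12*x - 12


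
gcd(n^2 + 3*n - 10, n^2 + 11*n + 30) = n + 5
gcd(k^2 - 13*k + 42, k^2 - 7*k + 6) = k - 6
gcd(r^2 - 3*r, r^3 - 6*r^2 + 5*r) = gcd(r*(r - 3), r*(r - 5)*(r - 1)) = r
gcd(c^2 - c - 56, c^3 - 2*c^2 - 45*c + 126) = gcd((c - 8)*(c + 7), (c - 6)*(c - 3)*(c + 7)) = c + 7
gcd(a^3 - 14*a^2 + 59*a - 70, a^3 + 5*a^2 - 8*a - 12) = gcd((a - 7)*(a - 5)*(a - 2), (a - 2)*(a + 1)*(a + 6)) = a - 2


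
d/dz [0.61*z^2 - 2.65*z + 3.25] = 1.22*z - 2.65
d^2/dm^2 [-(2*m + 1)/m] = -2/m^3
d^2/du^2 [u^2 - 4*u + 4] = 2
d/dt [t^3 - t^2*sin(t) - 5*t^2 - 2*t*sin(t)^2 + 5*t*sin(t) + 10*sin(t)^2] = -t^2*cos(t) + 3*t^2 - 2*t*sin(t) - 2*t*sin(2*t) + 5*t*cos(t) - 10*t + 5*sin(t) + 10*sin(2*t) + cos(2*t) - 1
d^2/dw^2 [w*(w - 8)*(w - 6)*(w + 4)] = 12*w^2 - 60*w - 16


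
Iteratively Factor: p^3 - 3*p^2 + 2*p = (p - 1)*(p^2 - 2*p) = (p - 2)*(p - 1)*(p)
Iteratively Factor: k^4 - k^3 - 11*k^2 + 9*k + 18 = (k - 3)*(k^3 + 2*k^2 - 5*k - 6) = (k - 3)*(k + 1)*(k^2 + k - 6) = (k - 3)*(k - 2)*(k + 1)*(k + 3)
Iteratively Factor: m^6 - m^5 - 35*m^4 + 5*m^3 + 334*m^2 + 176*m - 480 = (m + 4)*(m^5 - 5*m^4 - 15*m^3 + 65*m^2 + 74*m - 120) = (m - 4)*(m + 4)*(m^4 - m^3 - 19*m^2 - 11*m + 30) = (m - 5)*(m - 4)*(m + 4)*(m^3 + 4*m^2 + m - 6) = (m - 5)*(m - 4)*(m + 3)*(m + 4)*(m^2 + m - 2) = (m - 5)*(m - 4)*(m + 2)*(m + 3)*(m + 4)*(m - 1)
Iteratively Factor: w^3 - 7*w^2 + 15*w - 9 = (w - 3)*(w^2 - 4*w + 3) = (w - 3)^2*(w - 1)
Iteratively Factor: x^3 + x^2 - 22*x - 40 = (x - 5)*(x^2 + 6*x + 8) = (x - 5)*(x + 2)*(x + 4)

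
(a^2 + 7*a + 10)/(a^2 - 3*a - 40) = (a + 2)/(a - 8)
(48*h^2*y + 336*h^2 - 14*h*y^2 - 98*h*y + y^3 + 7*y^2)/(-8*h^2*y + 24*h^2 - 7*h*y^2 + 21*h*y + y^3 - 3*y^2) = (-6*h*y - 42*h + y^2 + 7*y)/(h*y - 3*h + y^2 - 3*y)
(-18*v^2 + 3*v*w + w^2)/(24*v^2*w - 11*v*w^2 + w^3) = (-6*v - w)/(w*(8*v - w))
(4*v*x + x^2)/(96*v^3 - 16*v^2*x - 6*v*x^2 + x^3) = x/(24*v^2 - 10*v*x + x^2)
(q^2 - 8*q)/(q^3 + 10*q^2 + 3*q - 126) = q*(q - 8)/(q^3 + 10*q^2 + 3*q - 126)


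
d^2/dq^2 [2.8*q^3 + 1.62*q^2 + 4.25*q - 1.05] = 16.8*q + 3.24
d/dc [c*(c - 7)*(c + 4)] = 3*c^2 - 6*c - 28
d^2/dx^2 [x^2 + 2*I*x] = 2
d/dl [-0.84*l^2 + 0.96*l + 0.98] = 0.96 - 1.68*l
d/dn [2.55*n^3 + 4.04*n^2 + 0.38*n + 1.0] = 7.65*n^2 + 8.08*n + 0.38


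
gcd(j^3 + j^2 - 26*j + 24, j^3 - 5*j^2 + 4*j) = j^2 - 5*j + 4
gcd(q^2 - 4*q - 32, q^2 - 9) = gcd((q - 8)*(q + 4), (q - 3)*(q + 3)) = 1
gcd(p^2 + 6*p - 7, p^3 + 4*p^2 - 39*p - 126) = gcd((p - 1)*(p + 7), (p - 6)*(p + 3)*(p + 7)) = p + 7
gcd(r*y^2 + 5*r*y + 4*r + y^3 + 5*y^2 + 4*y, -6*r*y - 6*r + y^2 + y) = y + 1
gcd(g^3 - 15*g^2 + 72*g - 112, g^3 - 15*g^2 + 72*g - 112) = g^3 - 15*g^2 + 72*g - 112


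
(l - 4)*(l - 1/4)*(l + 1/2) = l^3 - 15*l^2/4 - 9*l/8 + 1/2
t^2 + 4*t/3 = t*(t + 4/3)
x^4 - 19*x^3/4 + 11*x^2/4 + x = x*(x - 4)*(x - 1)*(x + 1/4)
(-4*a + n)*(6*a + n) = -24*a^2 + 2*a*n + n^2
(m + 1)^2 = m^2 + 2*m + 1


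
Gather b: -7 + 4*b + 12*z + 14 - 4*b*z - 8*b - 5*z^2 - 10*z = b*(-4*z - 4) - 5*z^2 + 2*z + 7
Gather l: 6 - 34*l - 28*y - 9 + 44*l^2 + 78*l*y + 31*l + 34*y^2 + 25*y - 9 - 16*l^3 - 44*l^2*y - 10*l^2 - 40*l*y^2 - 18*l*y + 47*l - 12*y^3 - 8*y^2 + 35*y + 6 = -16*l^3 + l^2*(34 - 44*y) + l*(-40*y^2 + 60*y + 44) - 12*y^3 + 26*y^2 + 32*y - 6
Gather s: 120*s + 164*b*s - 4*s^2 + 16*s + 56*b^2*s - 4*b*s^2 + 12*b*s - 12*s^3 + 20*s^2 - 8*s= -12*s^3 + s^2*(16 - 4*b) + s*(56*b^2 + 176*b + 128)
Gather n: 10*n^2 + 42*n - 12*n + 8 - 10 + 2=10*n^2 + 30*n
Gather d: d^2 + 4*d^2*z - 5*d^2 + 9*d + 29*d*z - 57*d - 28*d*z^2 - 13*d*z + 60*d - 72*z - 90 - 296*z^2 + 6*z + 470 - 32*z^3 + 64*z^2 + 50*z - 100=d^2*(4*z - 4) + d*(-28*z^2 + 16*z + 12) - 32*z^3 - 232*z^2 - 16*z + 280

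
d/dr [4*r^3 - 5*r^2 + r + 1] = 12*r^2 - 10*r + 1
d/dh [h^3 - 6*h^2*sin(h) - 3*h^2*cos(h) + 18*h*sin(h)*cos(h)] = 3*h^2*sin(h) - 6*h^2*cos(h) + 3*h^2 - 12*h*sin(h) - 6*h*cos(h) + 18*h*cos(2*h) + 9*sin(2*h)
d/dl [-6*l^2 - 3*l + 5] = -12*l - 3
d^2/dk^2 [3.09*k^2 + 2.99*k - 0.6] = 6.18000000000000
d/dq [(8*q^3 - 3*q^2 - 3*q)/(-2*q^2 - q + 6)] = (-16*q^4 - 16*q^3 + 141*q^2 - 36*q - 18)/(4*q^4 + 4*q^3 - 23*q^2 - 12*q + 36)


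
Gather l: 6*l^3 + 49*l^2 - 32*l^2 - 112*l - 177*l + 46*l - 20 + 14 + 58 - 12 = 6*l^3 + 17*l^2 - 243*l + 40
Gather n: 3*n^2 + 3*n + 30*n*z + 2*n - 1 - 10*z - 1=3*n^2 + n*(30*z + 5) - 10*z - 2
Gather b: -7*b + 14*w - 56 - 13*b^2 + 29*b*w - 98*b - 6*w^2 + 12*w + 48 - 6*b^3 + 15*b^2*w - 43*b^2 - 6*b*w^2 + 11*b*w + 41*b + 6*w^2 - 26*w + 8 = -6*b^3 + b^2*(15*w - 56) + b*(-6*w^2 + 40*w - 64)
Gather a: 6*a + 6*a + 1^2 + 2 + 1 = 12*a + 4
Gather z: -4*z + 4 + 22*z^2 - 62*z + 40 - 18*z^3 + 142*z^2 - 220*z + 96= -18*z^3 + 164*z^2 - 286*z + 140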